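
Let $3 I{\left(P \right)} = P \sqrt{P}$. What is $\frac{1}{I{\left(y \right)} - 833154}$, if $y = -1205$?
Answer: $- \frac{7498386}{6249059979569} + \frac{3615 i \sqrt{1205}}{6249059979569} \approx -1.1999 \cdot 10^{-6} + 2.0081 \cdot 10^{-8} i$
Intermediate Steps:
$I{\left(P \right)} = \frac{P^{\frac{3}{2}}}{3}$ ($I{\left(P \right)} = \frac{P \sqrt{P}}{3} = \frac{P^{\frac{3}{2}}}{3}$)
$\frac{1}{I{\left(y \right)} - 833154} = \frac{1}{\frac{\left(-1205\right)^{\frac{3}{2}}}{3} - 833154} = \frac{1}{\frac{\left(-1205\right) i \sqrt{1205}}{3} - 833154} = \frac{1}{- \frac{1205 i \sqrt{1205}}{3} - 833154} = \frac{1}{-833154 - \frac{1205 i \sqrt{1205}}{3}}$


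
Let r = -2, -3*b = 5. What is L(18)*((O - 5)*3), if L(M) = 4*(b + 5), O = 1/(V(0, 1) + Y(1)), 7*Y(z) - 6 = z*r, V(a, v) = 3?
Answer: -944/5 ≈ -188.80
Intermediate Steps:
b = -5/3 (b = -⅓*5 = -5/3 ≈ -1.6667)
Y(z) = 6/7 - 2*z/7 (Y(z) = 6/7 + (z*(-2))/7 = 6/7 + (-2*z)/7 = 6/7 - 2*z/7)
O = 7/25 (O = 1/(3 + (6/7 - 2/7*1)) = 1/(3 + (6/7 - 2/7)) = 1/(3 + 4/7) = 1/(25/7) = 7/25 ≈ 0.28000)
L(M) = 40/3 (L(M) = 4*(-5/3 + 5) = 4*(10/3) = 40/3)
L(18)*((O - 5)*3) = 40*((7/25 - 5)*3)/3 = 40*(-118/25*3)/3 = (40/3)*(-354/25) = -944/5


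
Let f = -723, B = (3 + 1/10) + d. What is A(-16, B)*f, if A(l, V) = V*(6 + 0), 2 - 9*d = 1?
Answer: -69649/5 ≈ -13930.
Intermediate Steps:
d = ⅑ (d = 2/9 - ⅑*1 = 2/9 - ⅑ = ⅑ ≈ 0.11111)
B = 289/90 (B = (3 + 1/10) + ⅑ = (3 + ⅒) + ⅑ = 31/10 + ⅑ = 289/90 ≈ 3.2111)
A(l, V) = 6*V (A(l, V) = V*6 = 6*V)
A(-16, B)*f = (6*(289/90))*(-723) = (289/15)*(-723) = -69649/5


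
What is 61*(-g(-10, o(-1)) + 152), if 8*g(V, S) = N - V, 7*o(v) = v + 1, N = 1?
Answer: 73505/8 ≈ 9188.1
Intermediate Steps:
o(v) = 1/7 + v/7 (o(v) = (v + 1)/7 = (1 + v)/7 = 1/7 + v/7)
g(V, S) = 1/8 - V/8 (g(V, S) = (1 - V)/8 = 1/8 - V/8)
61*(-g(-10, o(-1)) + 152) = 61*(-(1/8 - 1/8*(-10)) + 152) = 61*(-(1/8 + 5/4) + 152) = 61*(-1*11/8 + 152) = 61*(-11/8 + 152) = 61*(1205/8) = 73505/8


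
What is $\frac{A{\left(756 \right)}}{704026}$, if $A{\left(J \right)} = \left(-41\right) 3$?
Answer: $- \frac{123}{704026} \approx -0.00017471$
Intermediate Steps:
$A{\left(J \right)} = -123$
$\frac{A{\left(756 \right)}}{704026} = - \frac{123}{704026}$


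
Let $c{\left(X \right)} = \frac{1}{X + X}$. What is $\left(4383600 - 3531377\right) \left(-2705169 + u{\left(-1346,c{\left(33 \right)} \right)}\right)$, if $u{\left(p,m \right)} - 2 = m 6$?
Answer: $- \frac{25359460046428}{11} \approx -2.3054 \cdot 10^{12}$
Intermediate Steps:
$c{\left(X \right)} = \frac{1}{2 X}$
$u{\left(p,m \right)} = 2 + 6 m$ ($u{\left(p,m \right)} = 2 + m 6 = 2 + 6 m$)
$\left(4383600 - 3531377\right) \left(-2705169 + u{\left(-1346,c{\left(33 \right)} \right)}\right) = \left(4383600 - 3531377\right) \left(-2705169 + \left(2 + 6 \frac{1}{2 \cdot 33}\right)\right) = 852223 \left(-2705169 + \left(2 + 6 \cdot \frac{1}{2} \cdot \frac{1}{33}\right)\right) = 852223 \left(-2705169 + \left(2 + 6 \cdot \frac{1}{66}\right)\right) = 852223 \left(-2705169 + \left(2 + \frac{1}{11}\right)\right) = 852223 \left(-2705169 + \frac{23}{11}\right) = 852223 \left(- \frac{29756836}{11}\right) = - \frac{25359460046428}{11}$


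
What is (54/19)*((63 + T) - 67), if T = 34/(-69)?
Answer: -5580/437 ≈ -12.769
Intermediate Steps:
T = -34/69 (T = 34*(-1/69) = -34/69 ≈ -0.49275)
(54/19)*((63 + T) - 67) = (54/19)*((63 - 34/69) - 67) = (54*(1/19))*(4313/69 - 67) = (54/19)*(-310/69) = -5580/437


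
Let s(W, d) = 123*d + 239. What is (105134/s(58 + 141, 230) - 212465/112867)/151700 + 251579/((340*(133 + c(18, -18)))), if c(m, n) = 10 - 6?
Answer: 3072235210230231121/568824906805239950 ≈ 5.4010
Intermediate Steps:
s(W, d) = 239 + 123*d
c(m, n) = 4
(105134/s(58 + 141, 230) - 212465/112867)/151700 + 251579/((340*(133 + c(18, -18)))) = (105134/(239 + 123*230) - 212465/112867)/151700 + 251579/((340*(133 + 4))) = (105134/(239 + 28290) - 212465*1/112867)*(1/151700) + 251579/((340*137)) = (105134/28529 - 212465/112867)*(1/151700) + 251579/46580 = (5804745193/3219982643)*(1/151700) + 251579/46580 = 5804745193/488471366943100 + 251579/46580 = 3072235210230231121/568824906805239950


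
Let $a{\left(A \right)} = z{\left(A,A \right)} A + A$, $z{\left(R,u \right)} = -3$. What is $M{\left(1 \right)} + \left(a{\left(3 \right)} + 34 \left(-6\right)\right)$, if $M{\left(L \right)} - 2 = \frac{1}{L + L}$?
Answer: $- \frac{415}{2} \approx -207.5$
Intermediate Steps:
$M{\left(L \right)} = 2 + \frac{1}{2 L}$ ($M{\left(L \right)} = 2 + \frac{1}{L + L} = 2 + \frac{1}{2 L}$)
$a{\left(A \right)} = - 2 A$ ($a{\left(A \right)} = - 3 A + A = - 2 A$)
$M{\left(1 \right)} + \left(a{\left(3 \right)} + 34 \left(-6\right)\right) = \left(2 + \frac{1}{2 \cdot 1}\right) + \left(\left(-2\right) 3 + 34 \left(-6\right)\right) = \left(2 + \frac{1}{2} \cdot 1\right) - 210 = \left(2 + \frac{1}{2}\right) - 210 = \frac{5}{2} - 210 = - \frac{415}{2}$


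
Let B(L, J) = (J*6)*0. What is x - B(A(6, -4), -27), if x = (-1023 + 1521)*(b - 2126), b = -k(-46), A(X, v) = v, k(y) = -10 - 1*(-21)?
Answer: -1064226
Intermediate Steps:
k(y) = 11 (k(y) = -10 + 21 = 11)
b = -11 (b = -1*11 = -11)
B(L, J) = 0 (B(L, J) = (6*J)*0 = 0)
x = -1064226 (x = (-1023 + 1521)*(-11 - 2126) = 498*(-2137) = -1064226)
x - B(A(6, -4), -27) = -1064226 - 1*0 = -1064226 + 0 = -1064226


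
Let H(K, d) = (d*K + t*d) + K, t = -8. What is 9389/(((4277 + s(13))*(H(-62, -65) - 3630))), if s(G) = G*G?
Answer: 9389/3814668 ≈ 0.0024613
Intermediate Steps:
H(K, d) = K - 8*d + K*d (H(K, d) = (d*K - 8*d) + K = (K*d - 8*d) + K = (-8*d + K*d) + K = K - 8*d + K*d)
s(G) = G**2
9389/(((4277 + s(13))*(H(-62, -65) - 3630))) = 9389/(((4277 + 13**2)*((-62 - 8*(-65) - 62*(-65)) - 3630))) = 9389/(((4277 + 169)*((-62 + 520 + 4030) - 3630))) = 9389/((4446*(4488 - 3630))) = 9389/((4446*858)) = 9389/3814668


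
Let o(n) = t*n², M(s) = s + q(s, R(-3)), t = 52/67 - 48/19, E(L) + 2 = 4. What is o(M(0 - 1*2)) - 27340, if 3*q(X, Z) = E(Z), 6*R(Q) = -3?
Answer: -313270028/11457 ≈ -27343.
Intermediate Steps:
E(L) = 2 (E(L) = -2 + 4 = 2)
t = -2228/1273 (t = 52*(1/67) - 48*1/19 = 52/67 - 48/19 = -2228/1273 ≈ -1.7502)
R(Q) = -½ (R(Q) = (⅙)*(-3) = -½)
q(X, Z) = ⅔ (q(X, Z) = (⅓)*2 = ⅔)
M(s) = ⅔ + s (M(s) = s + ⅔ = ⅔ + s)
o(n) = -2228*n²/1273
o(M(0 - 1*2)) - 27340 = -2228*(⅔ + (0 - 1*2))²/1273 - 27340 = -2228*(⅔ + (0 - 2))²/1273 - 27340 = -2228*(⅔ - 2)²/1273 - 27340 = -2228*(-4/3)²/1273 - 27340 = -2228/1273*16/9 - 27340 = -35648/11457 - 27340 = -313270028/11457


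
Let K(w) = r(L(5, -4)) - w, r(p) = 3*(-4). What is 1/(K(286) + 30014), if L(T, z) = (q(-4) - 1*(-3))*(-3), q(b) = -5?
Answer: 1/29716 ≈ 3.3652e-5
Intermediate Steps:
L(T, z) = 6 (L(T, z) = (-5 - 1*(-3))*(-3) = (-5 + 3)*(-3) = -2*(-3) = 6)
r(p) = -12
K(w) = -12 - w
1/(K(286) + 30014) = 1/((-12 - 1*286) + 30014) = 1/((-12 - 286) + 30014) = 1/(-298 + 30014) = 1/29716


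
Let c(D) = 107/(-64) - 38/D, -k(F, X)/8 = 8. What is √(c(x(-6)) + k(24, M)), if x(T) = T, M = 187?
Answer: I*√34179/24 ≈ 7.7031*I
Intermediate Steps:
k(F, X) = -64 (k(F, X) = -8*8 = -64)
c(D) = -107/64 - 38/D (c(D) = 107*(-1/64) - 38/D = -107/64 - 38/D)
√(c(x(-6)) + k(24, M)) = √((-107/64 - 38/(-6)) - 64) = √((-107/64 - 38*(-⅙)) - 64) = √((-107/64 + 19/3) - 64) = √(895/192 - 64) = √(-11393/192) = I*√34179/24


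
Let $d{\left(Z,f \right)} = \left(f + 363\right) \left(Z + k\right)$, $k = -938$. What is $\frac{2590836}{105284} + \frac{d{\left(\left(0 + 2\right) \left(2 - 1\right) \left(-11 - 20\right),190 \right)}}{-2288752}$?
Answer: $\frac{187125097771}{7530280174} \approx 24.85$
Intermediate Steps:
$d{\left(Z,f \right)} = \left(-938 + Z\right) \left(363 + f\right)$ ($d{\left(Z,f \right)} = \left(f + 363\right) \left(Z - 938\right) = \left(363 + f\right) \left(-938 + Z\right) = \left(-938 + Z\right) \left(363 + f\right)$)
$\frac{2590836}{105284} + \frac{d{\left(\left(0 + 2\right) \left(2 - 1\right) \left(-11 - 20\right),190 \right)}}{-2288752} = \frac{2590836}{105284} + \frac{-340494 - 178220 + 363 \left(0 + 2\right) \left(2 - 1\right) \left(-11 - 20\right) + \left(0 + 2\right) \left(2 - 1\right) \left(-11 - 20\right) 190}{-2288752} = 2590836 \cdot \frac{1}{105284} + \left(-340494 - 178220 + 363 \cdot 2 \cdot 1 \left(-31\right) + 2 \cdot 1 \left(-31\right) 190\right) \left(- \frac{1}{2288752}\right) = \frac{647709}{26321} + \left(-340494 - 178220 + 363 \cdot 2 \left(-31\right) + 2 \left(-31\right) 190\right) \left(- \frac{1}{2288752}\right) = \frac{647709}{26321} + \left(-340494 - 178220 + 363 \left(-62\right) - 11780\right) \left(- \frac{1}{2288752}\right) = \frac{647709}{26321} + \left(-340494 - 178220 - 22506 - 11780\right) \left(- \frac{1}{2288752}\right) = \frac{647709}{26321} - - \frac{69125}{286094} = \frac{647709}{26321} + \frac{69125}{286094} = \frac{187125097771}{7530280174}$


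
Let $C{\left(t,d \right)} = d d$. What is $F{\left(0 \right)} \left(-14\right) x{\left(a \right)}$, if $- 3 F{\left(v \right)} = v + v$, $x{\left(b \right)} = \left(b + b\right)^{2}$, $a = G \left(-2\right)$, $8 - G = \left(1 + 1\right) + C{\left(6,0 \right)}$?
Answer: $0$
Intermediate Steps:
$C{\left(t,d \right)} = d^{2}$
$G = 6$ ($G = 8 - \left(\left(1 + 1\right) + 0^{2}\right) = 8 - \left(2 + 0\right) = 8 - 2 = 6$)
$a = -12$ ($a = 6 \left(-2\right) = -12$)
$x{\left(b \right)} = 4 b^{2}$ ($x{\left(b \right)} = \left(2 b\right)^{2} = 4 b^{2}$)
$F{\left(v \right)} = - \frac{2 v}{3}$ ($F{\left(v \right)} = - \frac{v + v}{3} = - \frac{2 v}{3}$)
$F{\left(0 \right)} \left(-14\right) x{\left(a \right)} = \left(- \frac{2}{3}\right) 0 \left(-14\right) 4 \left(-12\right)^{2} = 0 \left(-14\right) 4 \cdot 144 = 0 \cdot 576 = 0$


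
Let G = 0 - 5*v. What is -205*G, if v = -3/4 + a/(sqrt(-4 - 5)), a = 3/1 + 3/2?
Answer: -3075/4 - 3075*I/2 ≈ -768.75 - 1537.5*I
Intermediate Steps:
a = 9/2 (a = 3*1 + 3*(1/2) = 3 + 3/2 = 9/2 ≈ 4.5000)
v = -3/4 - 3*I/2 (v = -3/4 + 9/(2*(sqrt(-4 - 5))) = -3*1/4 + 9/(2*(sqrt(-9))) = -3/4 + 9/(2*((3*I))) = -3/4 + 9*(-I/3)/2 = -3/4 - 3*I/2 ≈ -0.75 - 1.5*I)
G = 15/4 + 15*I/2 (G = 0 - 5*(-3/4 - 3*I/2) = 0 + (15/4 + 15*I/2) = 15/4 + 15*I/2 ≈ 3.75 + 7.5*I)
-205*G = -205*(15/4 + 15*I/2) = -3075/4 - 3075*I/2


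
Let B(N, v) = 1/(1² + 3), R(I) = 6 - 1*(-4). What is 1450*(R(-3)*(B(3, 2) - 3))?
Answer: -39875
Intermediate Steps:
R(I) = 10 (R(I) = 6 + 4 = 10)
B(N, v) = ¼ (B(N, v) = 1/(1 + 3) = 1/4 = ¼)
1450*(R(-3)*(B(3, 2) - 3)) = 1450*(10*(¼ - 3)) = 1450*(10*(-11/4)) = 1450*(-55/2) = -39875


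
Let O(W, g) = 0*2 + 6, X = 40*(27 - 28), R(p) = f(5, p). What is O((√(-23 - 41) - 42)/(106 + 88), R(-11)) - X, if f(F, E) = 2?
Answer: 46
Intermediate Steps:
R(p) = 2
X = -40 (X = 40*(-1) = -40)
O(W, g) = 6 (O(W, g) = 0 + 6 = 6)
O((√(-23 - 41) - 42)/(106 + 88), R(-11)) - X = 6 - 1*(-40) = 6 + 40 = 46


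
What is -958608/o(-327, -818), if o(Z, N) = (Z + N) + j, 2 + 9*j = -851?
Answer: 616248/797 ≈ 773.21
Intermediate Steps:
j = -853/9 (j = -2/9 + (⅑)*(-851) = -2/9 - 851/9 = -853/9 ≈ -94.778)
o(Z, N) = -853/9 + N + Z (o(Z, N) = (Z + N) - 853/9 = (N + Z) - 853/9 = -853/9 + N + Z)
-958608/o(-327, -818) = -958608/(-853/9 - 818 - 327) = -958608/(-11158/9) = -958608*(-9/11158) = 616248/797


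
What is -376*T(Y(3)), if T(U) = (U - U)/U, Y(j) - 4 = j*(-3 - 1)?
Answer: 0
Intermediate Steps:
Y(j) = 4 - 4*j (Y(j) = 4 + j*(-3 - 1) = 4 + j*(-4) = 4 - 4*j)
T(U) = 0 (T(U) = 0/U = 0)
-376*T(Y(3)) = -376*0 = 0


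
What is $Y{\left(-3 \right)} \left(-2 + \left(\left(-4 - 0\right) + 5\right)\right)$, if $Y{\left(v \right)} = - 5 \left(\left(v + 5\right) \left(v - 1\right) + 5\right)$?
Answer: $-15$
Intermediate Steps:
$Y{\left(v \right)} = -25 - 5 \left(-1 + v\right) \left(5 + v\right)$ ($Y{\left(v \right)} = - 5 \left(\left(5 + v\right) \left(-1 + v\right) + 5\right) = - 5 \left(\left(-1 + v\right) \left(5 + v\right) + 5\right) = - 5 \left(5 + \left(-1 + v\right) \left(5 + v\right)\right) = -25 - 5 \left(-1 + v\right) \left(5 + v\right)$)
$Y{\left(-3 \right)} \left(-2 + \left(\left(-4 - 0\right) + 5\right)\right) = \left(-5\right) \left(-3\right) \left(4 - 3\right) \left(-2 + \left(\left(-4 - 0\right) + 5\right)\right) = \left(-5\right) \left(-3\right) 1 \left(-2 + \left(\left(-4 + 0\right) + 5\right)\right) = 15 \left(-2 + \left(-4 + 5\right)\right) = 15 \left(-2 + 1\right) = 15 \left(-1\right) = -15$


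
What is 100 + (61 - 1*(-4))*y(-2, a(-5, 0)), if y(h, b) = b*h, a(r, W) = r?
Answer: 750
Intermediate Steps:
100 + (61 - 1*(-4))*y(-2, a(-5, 0)) = 100 + (61 - 1*(-4))*(-5*(-2)) = 100 + (61 + 4)*10 = 100 + 65*10 = 100 + 650 = 750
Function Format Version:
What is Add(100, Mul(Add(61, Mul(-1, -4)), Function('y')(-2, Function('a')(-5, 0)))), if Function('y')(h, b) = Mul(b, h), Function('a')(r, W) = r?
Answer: 750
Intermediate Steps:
Add(100, Mul(Add(61, Mul(-1, -4)), Function('y')(-2, Function('a')(-5, 0)))) = Add(100, Mul(Add(61, Mul(-1, -4)), Mul(-5, -2))) = Add(100, Mul(Add(61, 4), 10)) = Add(100, Mul(65, 10)) = Add(100, 650) = 750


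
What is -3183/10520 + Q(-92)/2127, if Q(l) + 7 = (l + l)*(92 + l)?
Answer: -6843881/22376040 ≈ -0.30586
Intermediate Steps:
Q(l) = -7 + 2*l*(92 + l) (Q(l) = -7 + (l + l)*(92 + l) = -7 + (2*l)*(92 + l) = -7 + 2*l*(92 + l))
-3183/10520 + Q(-92)/2127 = -3183/10520 + (-7 + 2*(-92)² + 184*(-92))/2127 = -3183*1/10520 + (-7 + 2*8464 - 16928)*(1/2127) = -3183/10520 + (-7 + 16928 - 16928)*(1/2127) = -3183/10520 - 7*1/2127 = -3183/10520 - 7/2127 = -6843881/22376040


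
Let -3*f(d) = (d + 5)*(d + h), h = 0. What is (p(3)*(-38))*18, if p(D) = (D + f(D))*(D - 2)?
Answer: 3420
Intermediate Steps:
f(d) = -d*(5 + d)/3 (f(d) = -(d + 5)*(d + 0)/3 = -(5 + d)*d/3 = -d*(5 + d)/3)
p(D) = (-2 + D)*(D + D*(-5 - D)/3) (p(D) = (D + D*(-5 - D)/3)*(D - 2) = (D + D*(-5 - D)/3)*(-2 + D) = (-2 + D)*(D + D*(-5 - D)/3))
(p(3)*(-38))*18 = (((1/3)*3*(4 - 1*3**2))*(-38))*18 = (((1/3)*3*(4 - 1*9))*(-38))*18 = (((1/3)*3*(4 - 9))*(-38))*18 = (((1/3)*3*(-5))*(-38))*18 = -5*(-38)*18 = 190*18 = 3420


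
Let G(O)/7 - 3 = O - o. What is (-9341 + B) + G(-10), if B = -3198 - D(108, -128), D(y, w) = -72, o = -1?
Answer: -12509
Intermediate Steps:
B = -3126 (B = -3198 - 1*(-72) = -3198 + 72 = -3126)
G(O) = 28 + 7*O (G(O) = 21 + 7*(O - 1*(-1)) = 21 + 7*(O + 1) = 21 + 7*(1 + O) = 21 + (7 + 7*O) = 28 + 7*O)
(-9341 + B) + G(-10) = (-9341 - 3126) + (28 + 7*(-10)) = -12467 + (28 - 70) = -12467 - 42 = -12509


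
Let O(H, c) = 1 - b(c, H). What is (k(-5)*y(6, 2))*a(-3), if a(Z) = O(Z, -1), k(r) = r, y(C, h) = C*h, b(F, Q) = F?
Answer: -120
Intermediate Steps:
O(H, c) = 1 - c
a(Z) = 2 (a(Z) = 1 - 1*(-1) = 1 + 1 = 2)
(k(-5)*y(6, 2))*a(-3) = -30*2*2 = -5*12*2 = -60*2 = -120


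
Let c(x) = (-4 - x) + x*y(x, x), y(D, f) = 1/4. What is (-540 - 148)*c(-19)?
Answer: -7052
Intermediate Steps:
y(D, f) = ¼
c(x) = -4 - 3*x/4 (c(x) = (-4 - x) + x*(¼) = (-4 - x) + x/4 = -4 - 3*x/4)
(-540 - 148)*c(-19) = (-540 - 148)*(-4 - ¾*(-19)) = -688*(-4 + 57/4) = -688*41/4 = -7052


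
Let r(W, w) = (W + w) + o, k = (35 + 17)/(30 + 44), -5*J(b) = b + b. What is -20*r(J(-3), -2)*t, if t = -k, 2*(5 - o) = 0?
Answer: 2184/37 ≈ 59.027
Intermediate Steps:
J(b) = -2*b/5 (J(b) = -(b + b)/5 = -2*b/5)
k = 26/37 (k = 52/74 = 52*(1/74) = 26/37 ≈ 0.70270)
o = 5 (o = 5 - ½*0 = 5 + 0 = 5)
r(W, w) = 5 + W + w (r(W, w) = (W + w) + 5 = 5 + W + w)
t = -26/37 (t = -1*26/37 = -26/37 ≈ -0.70270)
-20*r(J(-3), -2)*t = -20*(5 - ⅖*(-3) - 2)*(-26)/37 = -20*(5 + 6/5 - 2)*(-26)/37 = -84*(-26)/37 = -20*(-546/185) = 2184/37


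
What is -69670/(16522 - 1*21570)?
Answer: 34835/2524 ≈ 13.801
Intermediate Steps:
-69670/(16522 - 1*21570) = -69670/(16522 - 21570) = -69670/(-5048) = -69670*(-1/5048) = 34835/2524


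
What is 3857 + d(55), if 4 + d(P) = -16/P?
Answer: 211899/55 ≈ 3852.7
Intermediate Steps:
d(P) = -4 - 16/P
3857 + d(55) = 3857 + (-4 - 16/55) = 3857 - 236/55 = 211899/55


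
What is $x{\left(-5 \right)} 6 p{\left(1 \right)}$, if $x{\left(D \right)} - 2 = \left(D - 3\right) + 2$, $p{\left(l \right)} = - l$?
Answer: $24$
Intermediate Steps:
$x{\left(D \right)} = 1 + D$ ($x{\left(D \right)} = 2 + \left(\left(D - 3\right) + 2\right) = 2 + \left(\left(-3 + D\right) + 2\right) = 2 + \left(-1 + D\right) = 1 + D$)
$x{\left(-5 \right)} 6 p{\left(1 \right)} = \left(1 - 5\right) 6 \left(\left(-1\right) 1\right) = \left(-4\right) 6 \left(-1\right) = \left(-24\right) \left(-1\right) = 24$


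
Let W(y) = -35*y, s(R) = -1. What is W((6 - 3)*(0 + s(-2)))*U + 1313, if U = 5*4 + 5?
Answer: 3938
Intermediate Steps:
U = 25 (U = 20 + 5 = 25)
W((6 - 3)*(0 + s(-2)))*U + 1313 = -35*(6 - 3)*(0 - 1)*25 + 1313 = -105*(-1)*25 + 1313 = -35*(-3)*25 + 1313 = 105*25 + 1313 = 2625 + 1313 = 3938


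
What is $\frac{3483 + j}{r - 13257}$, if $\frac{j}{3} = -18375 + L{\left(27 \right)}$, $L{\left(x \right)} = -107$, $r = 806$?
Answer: $\frac{51963}{12451} \approx 4.1734$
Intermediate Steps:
$j = -55446$ ($j = 3 \left(-18375 - 107\right) = 3 \left(-18482\right) = -55446$)
$\frac{3483 + j}{r - 13257} = \frac{3483 - 55446}{806 - 13257} = - \frac{51963}{-12451} = \left(-51963\right) \left(- \frac{1}{12451}\right) = \frac{51963}{12451}$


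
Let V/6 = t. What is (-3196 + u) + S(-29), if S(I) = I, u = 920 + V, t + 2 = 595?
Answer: 1253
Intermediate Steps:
t = 593 (t = -2 + 595 = 593)
V = 3558 (V = 6*593 = 3558)
u = 4478 (u = 920 + 3558 = 4478)
(-3196 + u) + S(-29) = (-3196 + 4478) - 29 = 1282 - 29 = 1253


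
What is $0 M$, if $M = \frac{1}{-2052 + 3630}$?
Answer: $0$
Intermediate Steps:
$M = \frac{1}{1578} \approx 0.00063371$
$0 M = 0 \cdot \frac{1}{1578} = 0$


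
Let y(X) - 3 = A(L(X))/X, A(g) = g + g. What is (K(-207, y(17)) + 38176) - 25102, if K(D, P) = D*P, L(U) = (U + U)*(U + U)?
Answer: -15699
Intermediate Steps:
L(U) = 4*U² (L(U) = (2*U)*(2*U) = 4*U²)
A(g) = 2*g
y(X) = 3 + 8*X (y(X) = 3 + (2*(4*X²))/X = 3 + (8*X²)/X = 3 + 8*X)
(K(-207, y(17)) + 38176) - 25102 = (-207*(3 + 8*17) + 38176) - 25102 = (-207*(3 + 136) + 38176) - 25102 = (-207*139 + 38176) - 25102 = (-28773 + 38176) - 25102 = 9403 - 25102 = -15699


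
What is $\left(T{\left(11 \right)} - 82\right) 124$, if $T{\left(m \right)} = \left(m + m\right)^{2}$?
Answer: $49848$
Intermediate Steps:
$T{\left(m \right)} = 4 m^{2}$ ($T{\left(m \right)} = \left(2 m\right)^{2} = 4 m^{2}$)
$\left(T{\left(11 \right)} - 82\right) 124 = \left(4 \cdot 11^{2} - 82\right) 124 = \left(4 \cdot 121 - 82\right) 124 = \left(484 - 82\right) 124 = 402 \cdot 124 = 49848$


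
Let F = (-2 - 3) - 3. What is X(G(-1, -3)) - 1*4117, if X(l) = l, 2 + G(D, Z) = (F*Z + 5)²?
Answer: -3278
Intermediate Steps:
F = -8 (F = -5 - 3 = -8)
G(D, Z) = -2 + (5 - 8*Z)² (G(D, Z) = -2 + (-8*Z + 5)² = -2 + (5 - 8*Z)²)
X(G(-1, -3)) - 1*4117 = (-2 + (-5 + 8*(-3))²) - 1*4117 = (-2 + (-5 - 24)²) - 4117 = (-2 + (-29)²) - 4117 = (-2 + 841) - 4117 = 839 - 4117 = -3278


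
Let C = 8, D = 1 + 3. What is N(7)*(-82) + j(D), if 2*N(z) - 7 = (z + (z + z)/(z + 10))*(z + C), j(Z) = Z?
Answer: -86606/17 ≈ -5094.5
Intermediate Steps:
D = 4
N(z) = 7/2 + (8 + z)*(z + 2*z/(10 + z))/2 (N(z) = 7/2 + ((z + (z + z)/(z + 10))*(z + 8))/2 = 7/2 + ((z + (2*z)/(10 + z))*(8 + z))/2 = 7/2 + ((z + 2*z/(10 + z))*(8 + z))/2 = 7/2 + ((8 + z)*(z + 2*z/(10 + z)))/2 = 7/2 + (8 + z)*(z + 2*z/(10 + z))/2)
N(7)*(-82) + j(D) = ((70 + 7³ + 20*7² + 103*7)/(2*(10 + 7)))*(-82) + 4 = ((½)*(70 + 343 + 20*49 + 721)/17)*(-82) + 4 = ((½)*(1/17)*(70 + 343 + 980 + 721))*(-82) + 4 = ((½)*(1/17)*2114)*(-82) + 4 = (1057/17)*(-82) + 4 = -86674/17 + 4 = -86606/17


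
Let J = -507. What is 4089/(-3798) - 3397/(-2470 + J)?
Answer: 242951/3768882 ≈ 0.064462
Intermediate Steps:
4089/(-3798) - 3397/(-2470 + J) = 4089/(-3798) - 3397/(-2470 - 507) = 4089*(-1/3798) - 3397/(-2977) = -1363/1266 - 3397*(-1/2977) = -1363/1266 + 3397/2977 = 242951/3768882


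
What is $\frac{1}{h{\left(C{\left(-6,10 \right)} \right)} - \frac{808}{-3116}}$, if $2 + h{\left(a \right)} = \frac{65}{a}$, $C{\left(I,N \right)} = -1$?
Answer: $- \frac{779}{51991} \approx -0.014983$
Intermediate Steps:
$h{\left(a \right)} = -2 + \frac{65}{a}$
$\frac{1}{h{\left(C{\left(-6,10 \right)} \right)} - \frac{808}{-3116}} = \frac{1}{\left(-2 + \frac{65}{-1}\right) - \frac{808}{-3116}} = \frac{1}{\left(-2 + 65 \left(-1\right)\right) - - \frac{202}{779}} = \frac{1}{\left(-2 - 65\right) + \frac{202}{779}} = \frac{1}{-67 + \frac{202}{779}} = \frac{1}{- \frac{51991}{779}} = - \frac{779}{51991}$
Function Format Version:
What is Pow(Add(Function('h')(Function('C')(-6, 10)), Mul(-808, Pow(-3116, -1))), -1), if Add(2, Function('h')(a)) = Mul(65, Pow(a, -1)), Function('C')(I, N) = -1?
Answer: Rational(-779, 51991) ≈ -0.014983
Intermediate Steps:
Function('h')(a) = Add(-2, Mul(65, Pow(a, -1)))
Pow(Add(Function('h')(Function('C')(-6, 10)), Mul(-808, Pow(-3116, -1))), -1) = Pow(Add(Add(-2, Mul(65, Pow(-1, -1))), Mul(-808, Pow(-3116, -1))), -1) = Pow(Add(Add(-2, Mul(65, -1)), Mul(-808, Rational(-1, 3116))), -1) = Pow(Add(Add(-2, -65), Rational(202, 779)), -1) = Pow(Add(-67, Rational(202, 779)), -1) = Pow(Rational(-51991, 779), -1) = Rational(-779, 51991)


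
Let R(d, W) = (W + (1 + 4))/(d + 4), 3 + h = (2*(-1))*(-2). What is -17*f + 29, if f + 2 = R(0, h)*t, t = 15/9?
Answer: 41/2 ≈ 20.500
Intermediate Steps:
h = 1 (h = -3 + (2*(-1))*(-2) = -3 - 2*(-2) = -3 + 4 = 1)
R(d, W) = (5 + W)/(4 + d) (R(d, W) = (W + 5)/(4 + d) = (5 + W)/(4 + d))
t = 5/3 (t = 15*(⅑) = 5/3 ≈ 1.6667)
f = ½ (f = -2 + ((5 + 1)/(4 + 0))*(5/3) = -2 + (6/4)*(5/3) = -2 + ((¼)*6)*(5/3) = -2 + (3/2)*(5/3) = -2 + 5/2 = ½ ≈ 0.50000)
-17*f + 29 = -17*½ + 29 = -17/2 + 29 = 41/2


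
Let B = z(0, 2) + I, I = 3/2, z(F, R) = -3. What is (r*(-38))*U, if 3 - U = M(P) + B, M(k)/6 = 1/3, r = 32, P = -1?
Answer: -3040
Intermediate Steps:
I = 3/2 (I = 3*(1/2) = 3/2 ≈ 1.5000)
M(k) = 2 (M(k) = 6/3 = 6*(1/3) = 2)
B = -3/2 (B = -3 + 3/2 = -3/2 ≈ -1.5000)
U = 5/2 (U = 3 - (2 - 3/2) = 3 - 1*1/2 = 3 - 1/2 = 5/2 ≈ 2.5000)
(r*(-38))*U = (32*(-38))*(5/2) = -1216*5/2 = -3040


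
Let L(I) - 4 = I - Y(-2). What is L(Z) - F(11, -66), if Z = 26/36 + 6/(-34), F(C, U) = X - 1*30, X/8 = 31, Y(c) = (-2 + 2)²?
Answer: -65317/306 ≈ -213.45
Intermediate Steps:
Y(c) = 0 (Y(c) = 0² = 0)
X = 248 (X = 8*31 = 248)
F(C, U) = 218 (F(C, U) = 248 - 1*30 = 248 - 30 = 218)
Z = 167/306 (Z = 26*(1/36) + 6*(-1/34) = 13/18 - 3/17 = 167/306 ≈ 0.54575)
L(I) = 4 + I (L(I) = 4 + (I - 1*0) = 4 + (I + 0) = 4 + I)
L(Z) - F(11, -66) = (4 + 167/306) - 1*218 = 1391/306 - 218 = -65317/306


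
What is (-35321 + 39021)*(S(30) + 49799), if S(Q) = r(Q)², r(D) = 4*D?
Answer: 237536300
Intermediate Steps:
S(Q) = 16*Q² (S(Q) = (4*Q)² = 16*Q²)
(-35321 + 39021)*(S(30) + 49799) = (-35321 + 39021)*(16*30² + 49799) = 3700*(16*900 + 49799) = 3700*(14400 + 49799) = 3700*64199 = 237536300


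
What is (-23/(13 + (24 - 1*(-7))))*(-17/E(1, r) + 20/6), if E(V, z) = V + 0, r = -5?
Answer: 943/132 ≈ 7.1439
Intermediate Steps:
E(V, z) = V
(-23/(13 + (24 - 1*(-7))))*(-17/E(1, r) + 20/6) = (-23/(13 + (24 - 1*(-7))))*(-17/1 + 20/6) = (-23/(13 + (24 + 7)))*(-17*1 + 20*(⅙)) = (-23/(13 + 31))*(-17 + 10/3) = -23/44*(-41/3) = 943/132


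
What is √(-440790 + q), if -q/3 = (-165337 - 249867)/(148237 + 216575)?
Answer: I*√407384131218589/30401 ≈ 663.92*I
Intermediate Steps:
q = 103801/30401 (q = -3*(-165337 - 249867)/(148237 + 216575) = -(-1245612)/364812 = -3*(-103801/91203) = 103801/30401 ≈ 3.4144)
√(-440790 + q) = √(-440790 + 103801/30401) = √(-13400352989/30401) = I*√407384131218589/30401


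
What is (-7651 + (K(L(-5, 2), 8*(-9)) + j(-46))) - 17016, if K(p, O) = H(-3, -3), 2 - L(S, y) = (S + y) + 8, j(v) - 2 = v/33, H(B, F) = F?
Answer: -814090/33 ≈ -24669.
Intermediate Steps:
j(v) = 2 + v/33
L(S, y) = -6 - S - y (L(S, y) = 2 - ((S + y) + 8) = 2 - (8 + S + y) = 2 + (-8 - S - y) = -6 - S - y)
K(p, O) = -3
(-7651 + (K(L(-5, 2), 8*(-9)) + j(-46))) - 17016 = (-7651 + (-3 + (2 + (1/33)*(-46)))) - 17016 = (-7651 + (-3 + (2 - 46/33))) - 17016 = (-7651 + (-3 + 20/33)) - 17016 = (-7651 - 79/33) - 17016 = -252562/33 - 17016 = -814090/33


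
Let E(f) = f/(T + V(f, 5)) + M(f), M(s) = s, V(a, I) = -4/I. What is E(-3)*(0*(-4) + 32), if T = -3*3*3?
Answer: -12864/139 ≈ -92.547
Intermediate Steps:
T = -27 (T = -9*3 = -27)
E(f) = 134*f/139 (E(f) = f/(-27 - 4/5) + f = f/(-27 - 4*⅕) + f = f/(-27 - ⅘) + f = f/(-139/5) + f = -5*f/139 + f = 134*f/139)
E(-3)*(0*(-4) + 32) = ((134/139)*(-3))*(0*(-4) + 32) = -402*(0 + 32)/139 = -402/139*32 = -12864/139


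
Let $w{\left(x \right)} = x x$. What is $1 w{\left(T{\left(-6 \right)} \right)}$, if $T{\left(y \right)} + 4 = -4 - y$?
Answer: $4$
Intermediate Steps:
$T{\left(y \right)} = -8 - y$ ($T{\left(y \right)} = -4 - \left(4 + y\right) = -8 - y$)
$w{\left(x \right)} = x^{2}$
$1 w{\left(T{\left(-6 \right)} \right)} = 1 \left(-8 - -6\right)^{2} = 1 \left(-8 + 6\right)^{2} = 1 \left(-2\right)^{2} = 1 \cdot 4 = 4$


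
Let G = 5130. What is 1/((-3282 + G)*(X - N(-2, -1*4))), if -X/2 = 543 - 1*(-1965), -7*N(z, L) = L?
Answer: -1/9270624 ≈ -1.0787e-7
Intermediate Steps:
N(z, L) = -L/7
X = -5016 (X = -2*(543 - 1*(-1965)) = -2*(543 + 1965) = -2*2508 = -5016)
1/((-3282 + G)*(X - N(-2, -1*4))) = 1/((-3282 + 5130)*(-5016 - (-1)*(-1*4)/7)) = 1/(1848*(-5016 - (-1)*(-4)/7)) = 1/(1848*(-5016 - 1*4/7)) = 1/(1848*(-5016 - 4/7)) = 1/(1848*(-35116/7)) = (1/1848)*(-7/35116) = -1/9270624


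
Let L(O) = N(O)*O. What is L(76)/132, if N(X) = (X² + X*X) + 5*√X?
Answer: 219488/33 + 190*√19/33 ≈ 6676.3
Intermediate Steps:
N(X) = 2*X² + 5*√X (N(X) = (X² + X²) + 5*√X = 2*X² + 5*√X)
L(O) = O*(2*O² + 5*√O) (L(O) = (2*O² + 5*√O)*O = O*(2*O² + 5*√O))
L(76)/132 = (2*76³ + 5*76^(3/2))/132 = (2*438976 + 5*(152*√19))*(1/132) = (877952 + 760*√19)*(1/132) = 219488/33 + 190*√19/33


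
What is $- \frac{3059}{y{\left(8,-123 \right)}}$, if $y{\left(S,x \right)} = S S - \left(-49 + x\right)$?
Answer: $- \frac{3059}{236} \approx -12.962$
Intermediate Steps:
$y{\left(S,x \right)} = 49 + S^{2} - x$ ($y{\left(S,x \right)} = S^{2} - \left(-49 + x\right) = 49 + S^{2} - x$)
$- \frac{3059}{y{\left(8,-123 \right)}} = - \frac{3059}{49 + 8^{2} - -123} = - \frac{3059}{49 + 64 + 123} = - \frac{3059}{236}$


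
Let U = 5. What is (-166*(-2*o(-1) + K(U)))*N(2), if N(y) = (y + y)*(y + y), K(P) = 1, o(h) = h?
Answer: -7968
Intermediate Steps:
N(y) = 4*y² (N(y) = (2*y)*(2*y) = 4*y²)
(-166*(-2*o(-1) + K(U)))*N(2) = (-166*(-2*(-1) + 1))*(4*2²) = (-166*(2 + 1))*(4*4) = -166*3*16 = -498*16 = -7968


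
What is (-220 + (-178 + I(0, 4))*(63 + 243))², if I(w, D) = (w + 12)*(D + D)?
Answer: 640697344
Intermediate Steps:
I(w, D) = 2*D*(12 + w) (I(w, D) = (12 + w)*(2*D) = 2*D*(12 + w))
(-220 + (-178 + I(0, 4))*(63 + 243))² = (-220 + (-178 + 2*4*(12 + 0))*(63 + 243))² = (-220 + (-178 + 2*4*12)*306)² = (-220 + (-178 + 96)*306)² = (-220 - 82*306)² = (-220 - 25092)² = (-25312)² = 640697344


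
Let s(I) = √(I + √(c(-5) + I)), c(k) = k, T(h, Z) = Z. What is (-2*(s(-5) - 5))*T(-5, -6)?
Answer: -60 + 12*√(-5 + I*√10) ≈ -51.879 + 28.035*I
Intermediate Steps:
s(I) = √(I + √(-5 + I))
(-2*(s(-5) - 5))*T(-5, -6) = -2*(√(-5 + √(-5 - 5)) - 5)*(-6) = -2*(√(-5 + √(-10)) - 5)*(-6) = -2*(√(-5 + I*√10) - 5)*(-6) = -2*(-5 + √(-5 + I*√10))*(-6) = (10 - 2*√(-5 + I*√10))*(-6) = -60 + 12*√(-5 + I*√10)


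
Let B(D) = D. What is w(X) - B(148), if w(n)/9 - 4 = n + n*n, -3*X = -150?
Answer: 22838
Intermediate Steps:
X = 50 (X = -⅓*(-150) = 50)
w(n) = 36 + 9*n + 9*n² (w(n) = 36 + 9*(n + n*n) = 36 + 9*(n + n²) = 36 + (9*n + 9*n²) = 36 + 9*n + 9*n²)
w(X) - B(148) = (36 + 9*50 + 9*50²) - 1*148 = (36 + 450 + 9*2500) - 148 = (36 + 450 + 22500) - 148 = 22986 - 148 = 22838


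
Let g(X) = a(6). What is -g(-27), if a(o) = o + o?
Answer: -12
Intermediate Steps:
a(o) = 2*o
g(X) = 12 (g(X) = 2*6 = 12)
-g(-27) = -1*12 = -12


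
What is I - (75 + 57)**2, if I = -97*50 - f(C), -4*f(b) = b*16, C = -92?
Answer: -22642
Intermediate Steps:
f(b) = -4*b (f(b) = -b*16/4 = -4*b)
I = -5218 (I = -97*50 - (-4)*(-92) = -4850 - 1*368 = -4850 - 368 = -5218)
I - (75 + 57)**2 = -5218 - (75 + 57)**2 = -5218 - 1*132**2 = -5218 - 1*17424 = -5218 - 17424 = -22642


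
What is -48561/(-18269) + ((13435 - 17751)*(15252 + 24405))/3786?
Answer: -521121849947/11527739 ≈ -45206.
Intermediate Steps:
-48561/(-18269) + ((13435 - 17751)*(15252 + 24405))/3786 = -48561*(-1/18269) - 4316*39657*(1/3786) = 48561/18269 - 171159612*1/3786 = 48561/18269 - 28526602/631 = -521121849947/11527739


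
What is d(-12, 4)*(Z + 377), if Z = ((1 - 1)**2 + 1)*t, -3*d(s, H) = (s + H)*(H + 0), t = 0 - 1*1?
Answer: 12032/3 ≈ 4010.7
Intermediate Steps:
t = -1 (t = 0 - 1 = -1)
d(s, H) = -H*(H + s)/3 (d(s, H) = -(s + H)*(H + 0)/3 = -(H + s)*H/3 = -H*(H + s)/3)
Z = -1 (Z = ((1 - 1)**2 + 1)*(-1) = (0**2 + 1)*(-1) = (0 + 1)*(-1) = 1*(-1) = -1)
d(-12, 4)*(Z + 377) = (-1/3*4*(4 - 12))*(-1 + 377) = -1/3*4*(-8)*376 = (32/3)*376 = 12032/3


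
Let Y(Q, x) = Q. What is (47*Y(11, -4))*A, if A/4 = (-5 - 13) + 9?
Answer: -18612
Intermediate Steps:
A = -36 (A = 4*((-5 - 13) + 9) = 4*(-18 + 9) = 4*(-9) = -36)
(47*Y(11, -4))*A = (47*11)*(-36) = 517*(-36) = -18612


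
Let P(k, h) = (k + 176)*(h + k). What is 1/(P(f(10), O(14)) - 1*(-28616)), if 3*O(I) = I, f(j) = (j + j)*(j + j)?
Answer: 1/261704 ≈ 3.8211e-6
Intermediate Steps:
f(j) = 4*j² (f(j) = (2*j)*(2*j) = 4*j²)
O(I) = I/3
P(k, h) = (176 + k)*(h + k)
1/(P(f(10), O(14)) - 1*(-28616)) = 1/(((4*10²)² + 176*((⅓)*14) + 176*(4*10²) + ((⅓)*14)*(4*10²)) - 1*(-28616)) = 1/(((4*100)² + 176*(14/3) + 176*(4*100) + 14*(4*100)/3) + 28616) = 1/((400² + 2464/3 + 176*400 + (14/3)*400) + 28616) = 1/((160000 + 2464/3 + 70400 + 5600/3) + 28616) = 1/(233088 + 28616) = 1/261704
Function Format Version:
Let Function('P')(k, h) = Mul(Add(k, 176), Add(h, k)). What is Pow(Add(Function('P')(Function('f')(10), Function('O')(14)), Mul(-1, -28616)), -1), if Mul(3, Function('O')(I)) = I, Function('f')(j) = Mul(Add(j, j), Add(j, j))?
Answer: Rational(1, 261704) ≈ 3.8211e-6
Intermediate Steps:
Function('f')(j) = Mul(4, Pow(j, 2)) (Function('f')(j) = Mul(Mul(2, j), Mul(2, j)) = Mul(4, Pow(j, 2)))
Function('O')(I) = Mul(Rational(1, 3), I)
Function('P')(k, h) = Mul(Add(176, k), Add(h, k))
Pow(Add(Function('P')(Function('f')(10), Function('O')(14)), Mul(-1, -28616)), -1) = Pow(Add(Add(Pow(Mul(4, Pow(10, 2)), 2), Mul(176, Mul(Rational(1, 3), 14)), Mul(176, Mul(4, Pow(10, 2))), Mul(Mul(Rational(1, 3), 14), Mul(4, Pow(10, 2)))), Mul(-1, -28616)), -1) = Pow(Add(Add(Pow(Mul(4, 100), 2), Mul(176, Rational(14, 3)), Mul(176, Mul(4, 100)), Mul(Rational(14, 3), Mul(4, 100))), 28616), -1) = Pow(Add(Add(Pow(400, 2), Rational(2464, 3), Mul(176, 400), Mul(Rational(14, 3), 400)), 28616), -1) = Pow(Add(Add(160000, Rational(2464, 3), 70400, Rational(5600, 3)), 28616), -1) = Pow(Add(233088, 28616), -1) = Pow(261704, -1) = Rational(1, 261704)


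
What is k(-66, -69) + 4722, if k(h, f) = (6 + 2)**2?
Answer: 4786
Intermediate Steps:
k(h, f) = 64 (k(h, f) = 8**2 = 64)
k(-66, -69) + 4722 = 64 + 4722 = 4786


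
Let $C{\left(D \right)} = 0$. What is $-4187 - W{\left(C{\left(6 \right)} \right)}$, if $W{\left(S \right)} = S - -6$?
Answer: $-4193$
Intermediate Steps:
$W{\left(S \right)} = 6 + S$ ($W{\left(S \right)} = S + 6 = 6 + S$)
$-4187 - W{\left(C{\left(6 \right)} \right)} = -4187 - \left(6 + 0\right) = -4187 - 6 = -4193$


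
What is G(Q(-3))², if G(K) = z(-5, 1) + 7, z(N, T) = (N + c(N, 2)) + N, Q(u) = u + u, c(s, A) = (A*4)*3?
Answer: 441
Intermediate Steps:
c(s, A) = 12*A (c(s, A) = (4*A)*3 = 12*A)
Q(u) = 2*u
z(N, T) = 24 + 2*N (z(N, T) = (N + 12*2) + N = (N + 24) + N = (24 + N) + N = 24 + 2*N)
G(K) = 21 (G(K) = (24 + 2*(-5)) + 7 = (24 - 10) + 7 = 14 + 7 = 21)
G(Q(-3))² = 21² = 441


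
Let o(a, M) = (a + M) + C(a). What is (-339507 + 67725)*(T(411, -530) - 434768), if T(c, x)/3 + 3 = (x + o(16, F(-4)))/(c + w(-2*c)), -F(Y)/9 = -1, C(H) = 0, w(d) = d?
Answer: 16188407828208/137 ≈ 1.1816e+11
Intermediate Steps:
F(Y) = 9 (F(Y) = -9*(-1) = 9)
o(a, M) = M + a (o(a, M) = (a + M) + 0 = (M + a) + 0 = M + a)
T(c, x) = -9 - 3*(25 + x)/c (T(c, x) = -9 + 3*((x + (9 + 16))/(c - 2*c)) = -9 + 3*((x + 25)/((-c))) = -9 + 3*((25 + x)*(-1/c)) = -9 + 3*(-(25 + x)/c) = -9 - 3*(25 + x)/c)
(-339507 + 67725)*(T(411, -530) - 434768) = (-339507 + 67725)*(3*(-25 - 1*(-530) - 3*411)/411 - 434768) = -271782*(3*(1/411)*(-25 + 530 - 1233) - 434768) = -271782*(3*(1/411)*(-728) - 434768) = -271782*(-728/137 - 434768) = -271782*(-59563944/137) = 16188407828208/137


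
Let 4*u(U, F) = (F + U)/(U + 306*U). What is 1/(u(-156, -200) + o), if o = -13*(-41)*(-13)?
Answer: -47892/331843579 ≈ -0.00014432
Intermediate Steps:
u(U, F) = (F + U)/(1228*U) (u(U, F) = ((F + U)/(U + 306*U))/4 = ((F + U)/((307*U)))/4 = ((F + U)*(1/(307*U)))/4 = ((F + U)/(307*U))/4 = (F + U)/(1228*U))
o = -6929 (o = 533*(-13) = -6929)
1/(u(-156, -200) + o) = 1/((1/1228)*(-200 - 156)/(-156) - 6929) = 1/((1/1228)*(-1/156)*(-356) - 6929) = 1/(89/47892 - 6929) = 1/(-331843579/47892) = -47892/331843579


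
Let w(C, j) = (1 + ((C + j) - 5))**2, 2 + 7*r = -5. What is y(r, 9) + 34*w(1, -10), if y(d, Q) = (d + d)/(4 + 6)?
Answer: 28729/5 ≈ 5745.8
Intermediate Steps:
r = -1 (r = -2/7 + (1/7)*(-5) = -2/7 - 5/7 = -1)
w(C, j) = (-4 + C + j)**2 (w(C, j) = (1 + (-5 + C + j))**2 = (-4 + C + j)**2)
y(d, Q) = d/5 (y(d, Q) = (2*d)/10 = (2*d)*(1/10) = d/5)
y(r, 9) + 34*w(1, -10) = (1/5)*(-1) + 34*(-4 + 1 - 10)**2 = -1/5 + 34*(-13)**2 = -1/5 + 34*169 = -1/5 + 5746 = 28729/5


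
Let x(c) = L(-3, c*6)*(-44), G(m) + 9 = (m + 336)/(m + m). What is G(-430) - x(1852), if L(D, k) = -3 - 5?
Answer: -155183/430 ≈ -360.89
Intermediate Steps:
G(m) = -9 + (336 + m)/(2*m) (G(m) = -9 + (m + 336)/(m + m) = -9 + (336 + m)/((2*m)) = -9 + (336 + m)*(1/(2*m)) = -9 + (336 + m)/(2*m))
L(D, k) = -8
x(c) = 352 (x(c) = -8*(-44) = 352)
G(-430) - x(1852) = (-17/2 + 168/(-430)) - 1*352 = (-17/2 + 168*(-1/430)) - 352 = (-17/2 - 84/215) - 352 = -3823/430 - 352 = -155183/430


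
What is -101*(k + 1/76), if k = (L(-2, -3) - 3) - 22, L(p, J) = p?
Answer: 207151/76 ≈ 2725.7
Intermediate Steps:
k = -27 (k = (-2 - 3) - 22 = -5 - 22 = -27)
-101*(k + 1/76) = -101*(-27 + 1/76) = -101*(-2051/76) = 207151/76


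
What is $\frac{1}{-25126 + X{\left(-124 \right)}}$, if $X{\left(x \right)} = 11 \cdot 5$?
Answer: $- \frac{1}{25071} \approx -3.9887 \cdot 10^{-5}$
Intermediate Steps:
$X{\left(x \right)} = 55$
$\frac{1}{-25126 + X{\left(-124 \right)}} = \frac{1}{-25126 + 55} = \frac{1}{-25071} = - \frac{1}{25071}$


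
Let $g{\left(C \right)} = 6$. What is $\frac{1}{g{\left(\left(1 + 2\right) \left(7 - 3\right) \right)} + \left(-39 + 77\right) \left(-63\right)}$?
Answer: $- \frac{1}{2388} \approx -0.00041876$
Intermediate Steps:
$\frac{1}{g{\left(\left(1 + 2\right) \left(7 - 3\right) \right)} + \left(-39 + 77\right) \left(-63\right)} = \frac{1}{6 + \left(-39 + 77\right) \left(-63\right)} = \frac{1}{6 + 38 \left(-63\right)} = \frac{1}{6 - 2394} = \frac{1}{-2388} = - \frac{1}{2388}$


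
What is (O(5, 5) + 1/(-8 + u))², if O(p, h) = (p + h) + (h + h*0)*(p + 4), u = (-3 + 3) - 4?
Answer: 434281/144 ≈ 3015.8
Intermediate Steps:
u = -4 (u = 0 - 4 = -4)
O(p, h) = h + p + h*(4 + p) (O(p, h) = (h + p) + (h + 0)*(4 + p) = (h + p) + h*(4 + p) = h + p + h*(4 + p))
(O(5, 5) + 1/(-8 + u))² = ((5 + 5*5 + 5*5) + 1/(-8 - 4))² = ((5 + 25 + 25) + 1/(-12))² = (55 - 1/12)² = (659/12)² = 434281/144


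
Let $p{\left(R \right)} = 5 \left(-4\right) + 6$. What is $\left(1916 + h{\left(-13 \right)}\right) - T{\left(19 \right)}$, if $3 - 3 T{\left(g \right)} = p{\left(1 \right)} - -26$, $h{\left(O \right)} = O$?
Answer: $1906$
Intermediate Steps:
$p{\left(R \right)} = -14$ ($p{\left(R \right)} = -20 + 6 = -14$)
$T{\left(g \right)} = -3$ ($T{\left(g \right)} = 1 - \frac{-14 - -26}{3} = 1 - \frac{-14 + 26}{3} = 1 - 4 = -3$)
$\left(1916 + h{\left(-13 \right)}\right) - T{\left(19 \right)} = \left(1916 - 13\right) - -3 = 1903 + 3 = 1906$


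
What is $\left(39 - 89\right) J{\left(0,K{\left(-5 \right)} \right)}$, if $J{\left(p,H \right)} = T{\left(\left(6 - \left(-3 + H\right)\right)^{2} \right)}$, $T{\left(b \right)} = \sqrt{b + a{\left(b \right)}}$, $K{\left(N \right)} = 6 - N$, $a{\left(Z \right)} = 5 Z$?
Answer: $- 100 \sqrt{6} \approx -244.95$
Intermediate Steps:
$T{\left(b \right)} = \sqrt{6} \sqrt{b}$ ($T{\left(b \right)} = \sqrt{b + 5 b} = \sqrt{6 b} = \sqrt{6} \sqrt{b}$)
$J{\left(p,H \right)} = \sqrt{6} \sqrt{\left(9 - H\right)^{2}}$ ($J{\left(p,H \right)} = \sqrt{6} \sqrt{\left(6 - \left(-3 + H\right)\right)^{2}} = \sqrt{6} \sqrt{\left(9 - H\right)^{2}}$)
$\left(39 - 89\right) J{\left(0,K{\left(-5 \right)} \right)} = \left(39 - 89\right) \sqrt{6} \sqrt{\left(-9 + \left(6 - -5\right)\right)^{2}} = - 50 \sqrt{6} \sqrt{\left(-9 + \left(6 + 5\right)\right)^{2}} = - 50 \sqrt{6} \sqrt{\left(-9 + 11\right)^{2}} = - 50 \sqrt{6} \sqrt{2^{2}} = - 50 \sqrt{6} \sqrt{4} = - 50 \sqrt{6} \cdot 2 = - 50 \cdot 2 \sqrt{6} = - 100 \sqrt{6}$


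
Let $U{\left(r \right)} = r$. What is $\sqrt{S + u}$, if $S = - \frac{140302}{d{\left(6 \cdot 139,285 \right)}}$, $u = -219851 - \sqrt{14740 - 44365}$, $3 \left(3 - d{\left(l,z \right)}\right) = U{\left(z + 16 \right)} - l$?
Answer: $\frac{\sqrt{-16203110054 - 367205 i \sqrt{1185}}}{271} \approx 0.18322 - 469.71 i$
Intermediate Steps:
$d{\left(l,z \right)} = - \frac{7}{3} - \frac{z}{3} + \frac{l}{3}$ ($d{\left(l,z \right)} = 3 - \frac{\left(z + 16\right) - l}{3} = 3 - \frac{\left(16 + z\right) - l}{3} = 3 - \frac{16 + z - l}{3} = 3 - \left(\frac{16}{3} - \frac{l}{3} + \frac{z}{3}\right) = - \frac{7}{3} - \frac{z}{3} + \frac{l}{3}$)
$u = -219851 - 5 i \sqrt{1185}$ ($u = -219851 - \sqrt{-29625} = -219851 - 5 i \sqrt{1185} \approx -2.1985 \cdot 10^{5} - 172.12 i$)
$S = - \frac{210453}{271}$ ($S = - \frac{140302}{- \frac{7}{3} - 95 + \frac{6 \cdot 139}{3}} = - \frac{140302}{- \frac{7}{3} - 95 + \frac{1}{3} \cdot 834} = - \frac{140302}{- \frac{7}{3} - 95 + 278} = - \frac{140302}{\frac{542}{3}} = \left(-140302\right) \frac{3}{542} = - \frac{210453}{271} \approx -776.58$)
$\sqrt{S + u} = \sqrt{- \frac{210453}{271} - \left(219851 + 5 i \sqrt{1185}\right)} = \sqrt{- \frac{59790074}{271} - 5 i \sqrt{1185}}$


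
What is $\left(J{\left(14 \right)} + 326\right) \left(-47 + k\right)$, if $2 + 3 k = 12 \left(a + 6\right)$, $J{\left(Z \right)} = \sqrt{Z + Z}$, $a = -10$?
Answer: $- \frac{62266}{3} - \frac{382 \sqrt{7}}{3} \approx -21092.0$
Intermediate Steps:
$J{\left(Z \right)} = \sqrt{2} \sqrt{Z}$ ($J{\left(Z \right)} = \sqrt{2 Z} = \sqrt{2} \sqrt{Z}$)
$k = - \frac{50}{3}$ ($k = - \frac{2}{3} + \frac{12 \left(-10 + 6\right)}{3} = - \frac{2}{3} + \frac{12 \left(-4\right)}{3} = - \frac{2}{3} + \frac{1}{3} \left(-48\right) = - \frac{2}{3} - 16 = - \frac{50}{3} \approx -16.667$)
$\left(J{\left(14 \right)} + 326\right) \left(-47 + k\right) = \left(\sqrt{2} \sqrt{14} + 326\right) \left(-47 - \frac{50}{3}\right) = \left(2 \sqrt{7} + 326\right) \left(- \frac{191}{3}\right) = \left(326 + 2 \sqrt{7}\right) \left(- \frac{191}{3}\right) = - \frac{62266}{3} - \frac{382 \sqrt{7}}{3}$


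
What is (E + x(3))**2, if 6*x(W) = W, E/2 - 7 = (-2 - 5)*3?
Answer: 3025/4 ≈ 756.25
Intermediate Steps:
E = -28 (E = 14 + 2*((-2 - 5)*3) = 14 + 2*(-7*3) = 14 + 2*(-21) = 14 - 42 = -28)
x(W) = W/6
(E + x(3))**2 = (-28 + (1/6)*3)**2 = (-28 + 1/2)**2 = (-55/2)**2 = 3025/4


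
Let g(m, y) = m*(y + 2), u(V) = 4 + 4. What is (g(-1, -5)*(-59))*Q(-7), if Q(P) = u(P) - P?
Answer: -2655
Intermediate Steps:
u(V) = 8
g(m, y) = m*(2 + y)
Q(P) = 8 - P
(g(-1, -5)*(-59))*Q(-7) = (-(2 - 5)*(-59))*(8 - 1*(-7)) = (-1*(-3)*(-59))*(8 + 7) = (3*(-59))*15 = -177*15 = -2655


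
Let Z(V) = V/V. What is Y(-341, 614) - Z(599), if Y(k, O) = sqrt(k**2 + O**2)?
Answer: -1 + sqrt(493277) ≈ 701.34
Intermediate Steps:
Z(V) = 1
Y(k, O) = sqrt(O**2 + k**2)
Y(-341, 614) - Z(599) = sqrt(614**2 + (-341)**2) - 1*1 = sqrt(376996 + 116281) - 1 = sqrt(493277) - 1 = -1 + sqrt(493277)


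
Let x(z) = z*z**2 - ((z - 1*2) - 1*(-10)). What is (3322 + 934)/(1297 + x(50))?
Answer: 4256/126239 ≈ 0.033714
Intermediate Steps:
x(z) = -8 + z**3 - z (x(z) = z**3 - ((z - 2) + 10) = z**3 - ((-2 + z) + 10) = z**3 - (8 + z) = z**3 + (-8 - z) = -8 + z**3 - z)
(3322 + 934)/(1297 + x(50)) = (3322 + 934)/(1297 + (-8 + 50**3 - 1*50)) = 4256/(1297 + (-8 + 125000 - 50)) = 4256/(1297 + 124942) = 4256/126239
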